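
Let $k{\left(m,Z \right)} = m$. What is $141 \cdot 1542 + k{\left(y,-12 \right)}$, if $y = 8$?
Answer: $217430$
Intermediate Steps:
$141 \cdot 1542 + k{\left(y,-12 \right)} = 141 \cdot 1542 + 8 = 217422 + 8 = 217430$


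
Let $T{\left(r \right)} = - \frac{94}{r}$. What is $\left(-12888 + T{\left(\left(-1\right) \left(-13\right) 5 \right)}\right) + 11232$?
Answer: $- \frac{107734}{65} \approx -1657.4$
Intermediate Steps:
$\left(-12888 + T{\left(\left(-1\right) \left(-13\right) 5 \right)}\right) + 11232 = \left(-12888 - \frac{94}{\left(-1\right) \left(-13\right) 5}\right) + 11232 = \left(-12888 - \frac{94}{13 \cdot 5}\right) + 11232 = \left(-12888 - \frac{94}{65}\right) + 11232 = - \frac{837814}{65} + 11232 = - \frac{107734}{65}$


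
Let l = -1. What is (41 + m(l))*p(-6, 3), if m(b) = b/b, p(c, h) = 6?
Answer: 252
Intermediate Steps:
m(b) = 1
(41 + m(l))*p(-6, 3) = (41 + 1)*6 = 42*6 = 252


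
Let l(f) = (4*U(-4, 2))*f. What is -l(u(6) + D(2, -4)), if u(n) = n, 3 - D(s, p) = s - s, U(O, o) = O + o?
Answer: 72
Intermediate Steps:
D(s, p) = 3 (D(s, p) = 3 - (s - s) = 3 - 1*0 = 3 + 0 = 3)
l(f) = -8*f (l(f) = (4*(-4 + 2))*f = (4*(-2))*f = -8*f)
-l(u(6) + D(2, -4)) = -(-8)*(6 + 3) = -(-8)*9 = -1*(-72) = 72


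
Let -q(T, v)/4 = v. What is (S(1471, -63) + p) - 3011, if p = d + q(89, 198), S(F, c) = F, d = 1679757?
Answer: 1677425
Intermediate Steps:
q(T, v) = -4*v
p = 1678965 (p = 1679757 - 4*198 = 1679757 - 792 = 1678965)
(S(1471, -63) + p) - 3011 = (1471 + 1678965) - 3011 = 1680436 - 3011 = 1677425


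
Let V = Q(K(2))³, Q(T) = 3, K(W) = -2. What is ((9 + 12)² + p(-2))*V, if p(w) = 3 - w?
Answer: 12042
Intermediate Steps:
V = 27 (V = 3³ = 27)
((9 + 12)² + p(-2))*V = ((9 + 12)² + (3 - 1*(-2)))*27 = (21² + (3 + 2))*27 = (441 + 5)*27 = 446*27 = 12042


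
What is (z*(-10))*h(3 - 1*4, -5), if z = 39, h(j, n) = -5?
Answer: 1950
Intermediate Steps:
(z*(-10))*h(3 - 1*4, -5) = (39*(-10))*(-5) = -390*(-5) = 1950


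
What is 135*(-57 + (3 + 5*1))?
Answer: -6615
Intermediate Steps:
135*(-57 + (3 + 5*1)) = 135*(-57 + (3 + 5)) = 135*(-57 + 8) = 135*(-49) = -6615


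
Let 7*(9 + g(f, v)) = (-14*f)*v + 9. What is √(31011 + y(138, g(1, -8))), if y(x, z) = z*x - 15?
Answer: 4*√98427/7 ≈ 179.27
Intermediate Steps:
g(f, v) = -54/7 - 2*f*v (g(f, v) = -9 + ((-14*f)*v + 9)/7 = -9 + (-14*f*v + 9)/7 = -9 + (9 - 14*f*v)/7 = -9 + (9/7 - 2*f*v) = -54/7 - 2*f*v)
y(x, z) = -15 + x*z (y(x, z) = x*z - 15 = -15 + x*z)
√(31011 + y(138, g(1, -8))) = √(31011 + (-15 + 138*(-54/7 - 2*1*(-8)))) = √(31011 + (-15 + 138*(-54/7 + 16))) = √(31011 + (-15 + 138*(58/7))) = √(31011 + (-15 + 8004/7)) = √(31011 + 7899/7) = √(224976/7) = 4*√98427/7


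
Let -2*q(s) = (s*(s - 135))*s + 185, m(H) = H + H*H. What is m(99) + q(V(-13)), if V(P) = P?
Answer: 44627/2 ≈ 22314.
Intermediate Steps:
m(H) = H + H²
q(s) = -185/2 - s²*(-135 + s)/2 (q(s) = -((s*(s - 135))*s + 185)/2 = -((s*(-135 + s))*s + 185)/2 = -(s²*(-135 + s) + 185)/2 = -(185 + s²*(-135 + s))/2 = -185/2 - s²*(-135 + s)/2)
m(99) + q(V(-13)) = 99*(1 + 99) + (-185/2 - ½*(-13)³ + (135/2)*(-13)²) = 99*100 + (-185/2 - ½*(-2197) + (135/2)*169) = 9900 + (-185/2 + 2197/2 + 22815/2) = 9900 + 24827/2 = 44627/2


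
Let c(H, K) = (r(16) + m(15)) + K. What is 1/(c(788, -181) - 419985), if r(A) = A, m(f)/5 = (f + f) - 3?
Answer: -1/420015 ≈ -2.3809e-6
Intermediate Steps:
m(f) = -15 + 10*f (m(f) = 5*((f + f) - 3) = 5*(2*f - 3) = 5*(-3 + 2*f) = -15 + 10*f)
c(H, K) = 151 + K (c(H, K) = (16 + (-15 + 10*15)) + K = (16 + (-15 + 150)) + K = (16 + 135) + K = 151 + K)
1/(c(788, -181) - 419985) = 1/((151 - 181) - 419985) = 1/(-30 - 419985) = 1/(-420015) = -1/420015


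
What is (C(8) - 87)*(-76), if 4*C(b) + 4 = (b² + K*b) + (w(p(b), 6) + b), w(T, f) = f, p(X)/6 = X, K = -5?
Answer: 5966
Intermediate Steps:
p(X) = 6*X
C(b) = ½ - b + b²/4 (C(b) = -1 + ((b² - 5*b) + (6 + b))/4 = -1 + (6 + b² - 4*b)/4 = -1 + (3/2 - b + b²/4) = ½ - b + b²/4)
(C(8) - 87)*(-76) = ((½ - 1*8 + (¼)*8²) - 87)*(-76) = ((½ - 8 + (¼)*64) - 87)*(-76) = ((½ - 8 + 16) - 87)*(-76) = (17/2 - 87)*(-76) = -157/2*(-76) = 5966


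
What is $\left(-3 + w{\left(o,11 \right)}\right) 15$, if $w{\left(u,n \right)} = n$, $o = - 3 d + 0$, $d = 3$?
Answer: $120$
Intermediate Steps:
$o = -9$ ($o = \left(-3\right) 3 + 0 = -9 + 0 = -9$)
$\left(-3 + w{\left(o,11 \right)}\right) 15 = \left(-3 + 11\right) 15 = 8 \cdot 15 = 120$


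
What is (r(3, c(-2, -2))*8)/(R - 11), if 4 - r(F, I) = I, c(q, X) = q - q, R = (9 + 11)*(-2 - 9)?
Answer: -32/231 ≈ -0.13853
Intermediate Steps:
R = -220 (R = 20*(-11) = -220)
c(q, X) = 0
r(F, I) = 4 - I
(r(3, c(-2, -2))*8)/(R - 11) = ((4 - 1*0)*8)/(-220 - 11) = ((4 + 0)*8)/(-231) = (4*8)*(-1/231) = 32*(-1/231) = -32/231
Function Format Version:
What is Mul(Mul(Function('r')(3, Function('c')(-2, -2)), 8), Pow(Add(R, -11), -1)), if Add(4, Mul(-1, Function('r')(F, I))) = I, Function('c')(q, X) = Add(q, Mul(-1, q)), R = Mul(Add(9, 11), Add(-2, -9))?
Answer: Rational(-32, 231) ≈ -0.13853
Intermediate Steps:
R = -220 (R = Mul(20, -11) = -220)
Function('c')(q, X) = 0
Function('r')(F, I) = Add(4, Mul(-1, I))
Mul(Mul(Function('r')(3, Function('c')(-2, -2)), 8), Pow(Add(R, -11), -1)) = Mul(Mul(Add(4, Mul(-1, 0)), 8), Pow(Add(-220, -11), -1)) = Mul(Mul(Add(4, 0), 8), Pow(-231, -1)) = Mul(Mul(4, 8), Rational(-1, 231)) = Mul(32, Rational(-1, 231)) = Rational(-32, 231)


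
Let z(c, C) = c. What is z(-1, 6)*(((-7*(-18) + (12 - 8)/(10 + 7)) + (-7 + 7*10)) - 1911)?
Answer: 29270/17 ≈ 1721.8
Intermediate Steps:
z(-1, 6)*(((-7*(-18) + (12 - 8)/(10 + 7)) + (-7 + 7*10)) - 1911) = -(((-7*(-18) + (12 - 8)/(10 + 7)) + (-7 + 7*10)) - 1911) = -(((126 + 4/17) + (-7 + 70)) - 1911) = -(((126 + 4*(1/17)) + 63) - 1911) = -(((126 + 4/17) + 63) - 1911) = -((2146/17 + 63) - 1911) = -(3217/17 - 1911) = -1*(-29270/17) = 29270/17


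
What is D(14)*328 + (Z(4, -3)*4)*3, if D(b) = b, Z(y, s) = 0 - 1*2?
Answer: 4568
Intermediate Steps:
Z(y, s) = -2 (Z(y, s) = 0 - 2 = -2)
D(14)*328 + (Z(4, -3)*4)*3 = 14*328 - 2*4*3 = 4592 - 8*3 = 4592 - 24 = 4568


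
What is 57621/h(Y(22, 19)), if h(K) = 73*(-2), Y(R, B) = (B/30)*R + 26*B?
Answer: -57621/146 ≈ -394.66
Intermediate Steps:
Y(R, B) = 26*B + B*R/30 (Y(R, B) = (B*(1/30))*R + 26*B = (B/30)*R + 26*B = B*R/30 + 26*B = 26*B + B*R/30)
h(K) = -146
57621/h(Y(22, 19)) = 57621/(-146) = 57621*(-1/146) = -57621/146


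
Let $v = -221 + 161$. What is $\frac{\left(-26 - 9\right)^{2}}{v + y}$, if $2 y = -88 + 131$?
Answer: $- \frac{350}{11} \approx -31.818$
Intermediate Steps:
$y = \frac{43}{2}$ ($y = \frac{-88 + 131}{2} = \frac{1}{2} \cdot 43 = \frac{43}{2} \approx 21.5$)
$v = -60$
$\frac{\left(-26 - 9\right)^{2}}{v + y} = \frac{\left(-26 - 9\right)^{2}}{-60 + \frac{43}{2}} = \frac{\left(-35\right)^{2}}{- \frac{77}{2}} = 1225 \left(- \frac{2}{77}\right) = - \frac{350}{11}$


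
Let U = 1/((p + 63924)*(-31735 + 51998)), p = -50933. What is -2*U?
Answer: -2/263236633 ≈ -7.5977e-9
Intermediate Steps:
U = 1/263236633 (U = 1/((-50933 + 63924)*(-31735 + 51998)) = 1/(12991*20263) = 1/263236633 ≈ 3.7989e-9)
-2*U = -2*1/263236633 = -2/263236633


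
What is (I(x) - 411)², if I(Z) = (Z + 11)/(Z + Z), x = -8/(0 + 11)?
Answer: 44742721/256 ≈ 1.7478e+5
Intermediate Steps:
x = -8/11 ≈ -0.72727
I(Z) = (11 + Z)/(2*Z) (I(Z) = (11 + Z)/((2*Z)) = (11 + Z)*(1/(2*Z)) = (11 + Z)/(2*Z))
(I(x) - 411)² = ((11 - 8/11)/(2*(-8/11)) - 411)² = ((½)*(-11/8)*(113/11) - 411)² = (-113/16 - 411)² = (-6689/16)² = 44742721/256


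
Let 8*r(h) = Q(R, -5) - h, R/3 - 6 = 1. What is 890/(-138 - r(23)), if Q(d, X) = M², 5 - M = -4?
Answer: -3560/581 ≈ -6.1274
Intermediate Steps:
M = 9 (M = 5 - 1*(-4) = 5 + 4 = 9)
R = 21 (R = 18 + 3*1 = 18 + 3 = 21)
Q(d, X) = 81 (Q(d, X) = 9² = 81)
r(h) = 81/8 - h/8 (r(h) = (81 - h)/8 = 81/8 - h/8)
890/(-138 - r(23)) = 890/(-138 - (81/8 - ⅛*23)) = 890/(-138 - (81/8 - 23/8)) = 890/(-138 - 1*29/4) = 890/(-138 - 29/4) = 890/(-581/4) = 890*(-4/581) = -3560/581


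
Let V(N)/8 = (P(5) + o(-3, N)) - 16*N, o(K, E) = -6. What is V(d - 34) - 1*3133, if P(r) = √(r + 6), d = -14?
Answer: 2963 + 8*√11 ≈ 2989.5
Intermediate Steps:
P(r) = √(6 + r)
V(N) = -48 - 128*N + 8*√11 (V(N) = 8*((√(6 + 5) - 6) - 16*N) = 8*((√11 - 6) - 16*N) = 8*((-6 + √11) - 16*N) = 8*(-6 + √11 - 16*N) = -48 - 128*N + 8*√11)
V(d - 34) - 1*3133 = (-48 - 128*(-14 - 34) + 8*√11) - 1*3133 = (-48 - 128*(-48) + 8*√11) - 3133 = (-48 + 6144 + 8*√11) - 3133 = (6096 + 8*√11) - 3133 = 2963 + 8*√11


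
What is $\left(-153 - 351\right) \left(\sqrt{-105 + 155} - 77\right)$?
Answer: $38808 - 2520 \sqrt{2} \approx 35244.0$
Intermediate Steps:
$\left(-153 - 351\right) \left(\sqrt{-105 + 155} - 77\right) = - 504 \left(\sqrt{50} - 77\right) = - 504 \left(5 \sqrt{2} - 77\right) = - 504 \left(-77 + 5 \sqrt{2}\right) = 38808 - 2520 \sqrt{2}$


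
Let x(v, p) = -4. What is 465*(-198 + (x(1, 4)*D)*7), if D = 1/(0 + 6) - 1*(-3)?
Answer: -133300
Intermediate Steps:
D = 19/6 (D = 1/6 + 3 = 19/6 ≈ 3.1667)
465*(-198 + (x(1, 4)*D)*7) = 465*(-198 - 4*19/6*7) = 465*(-198 - 38/3*7) = 465*(-198 - 266/3) = 465*(-860/3) = -133300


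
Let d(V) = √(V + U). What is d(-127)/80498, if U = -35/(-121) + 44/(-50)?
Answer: I*√385962/4427390 ≈ 0.00014032*I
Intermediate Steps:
U = -1787/3025 (U = -35*(-1/121) + 44*(-1/50) = 35/121 - 22/25 = -1787/3025 ≈ -0.59074)
d(V) = √(-1787/3025 + V) (d(V) = √(V - 1787/3025) = √(-1787/3025 + V))
d(-127)/80498 = (√(-1787 + 3025*(-127))/55)/80498 = (√(-1787 - 384175)/55)*(1/80498) = (√(-385962)/55)*(1/80498) = ((I*√385962)/55)*(1/80498) = (I*√385962/55)*(1/80498) = I*√385962/4427390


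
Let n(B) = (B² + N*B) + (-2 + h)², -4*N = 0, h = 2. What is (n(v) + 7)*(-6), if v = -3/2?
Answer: -111/2 ≈ -55.500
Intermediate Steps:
v = -3/2 (v = -3*½ = -3/2 ≈ -1.5000)
N = 0 (N = -¼*0 = 0)
n(B) = B² (n(B) = (B² + 0*B) + (-2 + 2)² = (B² + 0) + 0² = B² + 0 = B²)
(n(v) + 7)*(-6) = ((-3/2)² + 7)*(-6) = (9/4 + 7)*(-6) = (37/4)*(-6) = -111/2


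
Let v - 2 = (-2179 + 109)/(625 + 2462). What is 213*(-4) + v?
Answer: -291780/343 ≈ -850.67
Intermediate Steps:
v = 456/343 (v = 2 + (-2179 + 109)/(625 + 2462) = 2 - 2070/3087 = 2 - 2070*1/3087 = 2 - 230/343 = 456/343 ≈ 1.3294)
213*(-4) + v = 213*(-4) + 456/343 = -852 + 456/343 = -291780/343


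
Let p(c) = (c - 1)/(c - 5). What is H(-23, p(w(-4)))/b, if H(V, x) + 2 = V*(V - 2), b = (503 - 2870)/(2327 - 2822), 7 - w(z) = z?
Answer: 31515/263 ≈ 119.83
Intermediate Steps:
w(z) = 7 - z
p(c) = (-1 + c)/(-5 + c)
b = 263/55 (b = -2367/(-495) = -2367*(-1/495) = 263/55 ≈ 4.7818)
H(V, x) = -2 + V*(-2 + V) (H(V, x) = -2 + V*(V - 2) = -2 + V*(-2 + V))
H(-23, p(w(-4)))/b = (-2 + (-23)**2 - 2*(-23))/(263/55) = (-2 + 529 + 46)*(55/263) = 573*(55/263) = 31515/263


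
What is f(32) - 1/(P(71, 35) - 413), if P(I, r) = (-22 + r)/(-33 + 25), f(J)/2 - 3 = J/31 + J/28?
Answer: 240378/23219 ≈ 10.353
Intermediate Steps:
f(J) = 6 + 59*J/434 (f(J) = 6 + 2*(J/31 + J/28) = 6 + 2*(59*J/868) = 6 + 59*J/434)
P(I, r) = 11/4 - r/8 (P(I, r) = (-22 + r)/(-8) = (-22 + r)*(-⅛) = 11/4 - r/8)
f(32) - 1/(P(71, 35) - 413) = (6 + (59/434)*32) - 1/((11/4 - ⅛*35) - 413) = (6 + 944/217) - 1/((11/4 - 35/8) - 413) = 2246/217 - 1/(-13/8 - 413) = 2246/217 - 1/(-3317/8) = 2246/217 - 1*(-8/3317) = 2246/217 + 8/3317 = 240378/23219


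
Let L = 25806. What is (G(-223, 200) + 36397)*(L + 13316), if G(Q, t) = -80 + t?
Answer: 1428618074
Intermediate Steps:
(G(-223, 200) + 36397)*(L + 13316) = ((-80 + 200) + 36397)*(25806 + 13316) = (120 + 36397)*39122 = 36517*39122 = 1428618074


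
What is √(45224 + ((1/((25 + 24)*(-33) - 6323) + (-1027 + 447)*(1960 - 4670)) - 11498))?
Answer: √25304534731415/3970 ≈ 1267.1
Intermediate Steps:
√(45224 + ((1/((25 + 24)*(-33) - 6323) + (-1027 + 447)*(1960 - 4670)) - 11498)) = √(45224 + ((1/(49*(-33) - 6323) - 580*(-2710)) - 11498)) = √(45224 + ((1/(-1617 - 6323) + 1571800) - 11498)) = √(45224 + ((1/(-7940) + 1571800) - 11498)) = √(45224 + ((-1/7940 + 1571800) - 11498)) = √(45224 + (12480091999/7940 - 11498)) = √(45224 + 12388797879/7940) = √(12747876439/7940) = √25304534731415/3970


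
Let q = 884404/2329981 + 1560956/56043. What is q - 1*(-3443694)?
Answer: 449678236480421210/130579125183 ≈ 3.4437e+6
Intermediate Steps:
q = 3686562475208/130579125183 (q = 884404*(1/2329981) + 1560956*(1/56043) = 884404/2329981 + 1560956/56043 = 3686562475208/130579125183 ≈ 28.232)
q - 1*(-3443694) = 3686562475208/130579125183 - 1*(-3443694) = 3686562475208/130579125183 + 3443694 = 449678236480421210/130579125183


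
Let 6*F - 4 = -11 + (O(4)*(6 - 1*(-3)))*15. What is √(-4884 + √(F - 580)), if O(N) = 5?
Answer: √(-43956 + 3*I*√4218)/3 ≈ 0.15489 + 69.886*I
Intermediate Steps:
F = 334/3 (F = ⅔ + (-11 + (5*(6 - 1*(-3)))*15)/6 = ⅔ + (-11 + (5*(6 + 3))*15)/6 = ⅔ + (-11 + (5*9)*15)/6 = ⅔ + (-11 + 45*15)/6 = ⅔ + (-11 + 675)/6 = ⅔ + (⅙)*664 = ⅔ + 332/3 = 334/3 ≈ 111.33)
√(-4884 + √(F - 580)) = √(-4884 + √(334/3 - 580)) = √(-4884 + √(-1406/3)) = √(-4884 + I*√4218/3)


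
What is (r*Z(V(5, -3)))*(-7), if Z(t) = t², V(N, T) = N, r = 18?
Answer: -3150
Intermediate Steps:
(r*Z(V(5, -3)))*(-7) = (18*5²)*(-7) = (18*25)*(-7) = 450*(-7) = -3150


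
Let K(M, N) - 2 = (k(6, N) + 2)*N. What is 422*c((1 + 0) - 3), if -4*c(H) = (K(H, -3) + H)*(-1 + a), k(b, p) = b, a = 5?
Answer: 10128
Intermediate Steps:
K(M, N) = 2 + 8*N (K(M, N) = 2 + (6 + 2)*N = 2 + 8*N)
c(H) = 22 - H (c(H) = -((2 + 8*(-3)) + H)*(-1 + 5)/4 = -((2 - 24) + H)*4/4 = -(-22 + H)*4/4 = -(-88 + 4*H)/4 = 22 - H)
422*c((1 + 0) - 3) = 422*(22 - ((1 + 0) - 3)) = 422*(22 - (1 - 3)) = 422*(22 - 1*(-2)) = 422*(22 + 2) = 422*24 = 10128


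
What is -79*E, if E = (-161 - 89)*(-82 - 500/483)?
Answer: -792093500/483 ≈ -1.6399e+6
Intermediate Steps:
E = 10026500/483 (E = -250*(-82 - 500*1/483) = -250*(-82 - 500/483) = -250*(-40106/483) = 10026500/483 ≈ 20759.)
-79*E = -79*10026500/483 = -792093500/483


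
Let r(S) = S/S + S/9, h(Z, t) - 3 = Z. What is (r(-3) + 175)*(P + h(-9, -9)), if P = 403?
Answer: 209219/3 ≈ 69740.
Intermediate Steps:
h(Z, t) = 3 + Z
r(S) = 1 + S/9 (r(S) = 1 + S*(⅑) = 1 + S/9)
(r(-3) + 175)*(P + h(-9, -9)) = ((1 + (⅑)*(-3)) + 175)*(403 + (3 - 9)) = ((1 - ⅓) + 175)*(403 - 6) = (⅔ + 175)*397 = (527/3)*397 = 209219/3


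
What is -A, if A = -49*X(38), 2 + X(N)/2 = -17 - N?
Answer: -5586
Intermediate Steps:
X(N) = -38 - 2*N (X(N) = -4 + 2*(-17 - N) = -4 + (-34 - 2*N) = -38 - 2*N)
A = 5586 (A = -49*(-38 - 2*38) = -49*(-38 - 76) = -49*(-114) = 5586)
-A = -1*5586 = -5586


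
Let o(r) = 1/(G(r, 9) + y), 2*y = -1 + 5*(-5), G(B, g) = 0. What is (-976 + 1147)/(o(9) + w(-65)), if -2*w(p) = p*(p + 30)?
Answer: -1482/9859 ≈ -0.15032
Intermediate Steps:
w(p) = -p*(30 + p)/2 (w(p) = -p*(p + 30)/2 = -p*(30 + p)/2)
y = -13 (y = (-1 + 5*(-5))/2 = (-1 - 25)/2 = (½)*(-26) = -13)
o(r) = -1/13 (o(r) = 1/(0 - 13) = 1/(-13) = -1/13)
(-976 + 1147)/(o(9) + w(-65)) = (-976 + 1147)/(-1/13 - ½*(-65)*(30 - 65)) = 171/(-1/13 - ½*(-65)*(-35)) = 171/(-1/13 - 2275/2) = 171/(-29577/26) = 171*(-26/29577) = -1482/9859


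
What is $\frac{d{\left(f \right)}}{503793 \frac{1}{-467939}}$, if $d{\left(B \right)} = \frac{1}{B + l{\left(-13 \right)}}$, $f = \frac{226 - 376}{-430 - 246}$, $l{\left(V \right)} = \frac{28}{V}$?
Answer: $\frac{158163382}{328976829} \approx 0.48077$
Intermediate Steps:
$f = \frac{75}{338}$ ($f = - \frac{150}{-676} = \left(-150\right) \left(- \frac{1}{676}\right) = \frac{75}{338} \approx 0.22189$)
$d{\left(B \right)} = \frac{1}{- \frac{28}{13} + B}$ ($d{\left(B \right)} = \frac{1}{B + \frac{28}{-13}} = \frac{1}{B + 28 \left(- \frac{1}{13}\right)} = \frac{1}{B - \frac{28}{13}} = \frac{1}{- \frac{28}{13} + B}$)
$\frac{d{\left(f \right)}}{503793 \frac{1}{-467939}} = \frac{13 \frac{1}{-28 + 13 \cdot \frac{75}{338}}}{503793 \frac{1}{-467939}} = \frac{13 \frac{1}{-28 + \frac{75}{26}}}{503793 \left(- \frac{1}{467939}\right)} = \frac{13 \frac{1}{- \frac{653}{26}}}{- \frac{503793}{467939}} = 13 \left(- \frac{26}{653}\right) \left(- \frac{467939}{503793}\right) = \left(- \frac{338}{653}\right) \left(- \frac{467939}{503793}\right) = \frac{158163382}{328976829}$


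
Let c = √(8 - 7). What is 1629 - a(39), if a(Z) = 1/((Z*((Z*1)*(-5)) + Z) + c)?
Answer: 12323386/7565 ≈ 1629.0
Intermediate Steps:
c = 1 (c = √1 = 1)
a(Z) = 1/(1 + Z - 5*Z²) (a(Z) = 1/((Z*((Z*1)*(-5)) + Z) + 1) = 1/((Z*(Z*(-5)) + Z) + 1) = 1/((Z*(-5*Z) + Z) + 1) = 1/((-5*Z² + Z) + 1) = 1/((Z - 5*Z²) + 1) = 1/(1 + Z - 5*Z²))
1629 - a(39) = 1629 - 1/(1 + 39 - 5*39²) = 1629 - 1/(1 + 39 - 5*1521) = 1629 - 1/(1 + 39 - 7605) = 1629 - 1/(-7565) = 1629 - 1*(-1/7565) = 1629 + 1/7565 = 12323386/7565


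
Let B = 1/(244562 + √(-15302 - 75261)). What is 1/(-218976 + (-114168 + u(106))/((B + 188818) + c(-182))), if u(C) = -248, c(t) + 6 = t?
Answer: -14562900585172268658688289/3188934551856995361251532704856 + 7151*I*√90563/6377869103713990722503065409712 ≈ -4.5667e-6 + 3.3742e-25*I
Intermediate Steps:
c(t) = -6 + t
B = 1/(244562 + I*√90563) (B = 1/(244562 + √(-90563)) = 1/(244562 + I*√90563) ≈ 4.0889e-6 - 5.03e-9*I)
1/(-218976 + (-114168 + u(106))/((B + 188818) + c(-182))) = 1/(-218976 + (-114168 - 248)/(((244562/59810662407 - I*√90563/59810662407) + 188818) + (-6 - 182))) = 1/(-218976 - 114416/((11293329654609488/59810662407 - I*√90563/59810662407) - 188)) = 1/(-218976 - 114416/(11282085250076972/59810662407 - I*√90563/59810662407))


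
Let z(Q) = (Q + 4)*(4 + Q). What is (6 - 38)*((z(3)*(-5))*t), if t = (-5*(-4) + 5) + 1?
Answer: 203840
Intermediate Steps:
z(Q) = (4 + Q)² (z(Q) = (4 + Q)*(4 + Q) = (4 + Q)²)
t = 26 (t = (20 + 5) + 1 = 25 + 1 = 26)
(6 - 38)*((z(3)*(-5))*t) = (6 - 38)*(((4 + 3)²*(-5))*26) = -32*7²*(-5)*26 = -32*49*(-5)*26 = -(-7840)*26 = -32*(-6370) = 203840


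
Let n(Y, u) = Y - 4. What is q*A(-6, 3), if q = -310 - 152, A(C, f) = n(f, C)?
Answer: 462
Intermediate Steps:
n(Y, u) = -4 + Y
A(C, f) = -4 + f
q = -462
q*A(-6, 3) = -462*(-4 + 3) = -462*(-1) = 462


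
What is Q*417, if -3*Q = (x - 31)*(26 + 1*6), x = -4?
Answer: 155680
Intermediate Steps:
Q = 1120/3 (Q = -(-4 - 31)*(26 + 1*6)/3 = -(-35)*(26 + 6)/3 = -(-35)*32/3 = -1/3*(-1120) = 1120/3 ≈ 373.33)
Q*417 = (1120/3)*417 = 155680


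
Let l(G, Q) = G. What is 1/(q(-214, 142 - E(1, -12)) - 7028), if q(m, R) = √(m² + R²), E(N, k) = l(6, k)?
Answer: -1757/12332123 - √16073/24664246 ≈ -0.00014761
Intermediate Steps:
E(N, k) = 6
q(m, R) = √(R² + m²)
1/(q(-214, 142 - E(1, -12)) - 7028) = 1/(√((142 - 1*6)² + (-214)²) - 7028) = 1/(√((142 - 6)² + 45796) - 7028) = 1/(√(136² + 45796) - 7028) = 1/(√(18496 + 45796) - 7028) = 1/(√64292 - 7028) = 1/(2*√16073 - 7028) = 1/(-7028 + 2*√16073)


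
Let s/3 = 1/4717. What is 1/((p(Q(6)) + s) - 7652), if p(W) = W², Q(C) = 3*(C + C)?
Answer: -4717/29981249 ≈ -0.00015733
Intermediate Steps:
Q(C) = 6*C (Q(C) = 3*(2*C) = 6*C)
s = 3/4717 ≈ 0.00063600
1/((p(Q(6)) + s) - 7652) = 1/(((6*6)² + 3/4717) - 7652) = 1/((36² + 3/4717) - 7652) = 1/((1296 + 3/4717) - 7652) = 1/(6113235/4717 - 7652) = 1/(-29981249/4717) = -4717/29981249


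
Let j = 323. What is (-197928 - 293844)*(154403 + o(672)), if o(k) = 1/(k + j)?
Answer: -75551417247192/995 ≈ -7.5931e+10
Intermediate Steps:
o(k) = 1/(323 + k) (o(k) = 1/(k + 323) = 1/(323 + k))
(-197928 - 293844)*(154403 + o(672)) = (-197928 - 293844)*(154403 + 1/(323 + 672)) = -491772*(154403 + 1/995) = -491772*153630986/995 = -75551417247192/995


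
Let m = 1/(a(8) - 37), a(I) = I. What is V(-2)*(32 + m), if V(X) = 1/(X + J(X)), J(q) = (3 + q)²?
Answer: -927/29 ≈ -31.966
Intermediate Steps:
V(X) = 1/(X + (3 + X)²)
m = -1/29 (m = 1/(8 - 37) = 1/(-29) = -1/29 ≈ -0.034483)
V(-2)*(32 + m) = (32 - 1/29)/(-2 + (3 - 2)²) = (927/29)/(-2 + 1²) = (927/29)/(-2 + 1) = (927/29)/(-1) = -1*927/29 = -927/29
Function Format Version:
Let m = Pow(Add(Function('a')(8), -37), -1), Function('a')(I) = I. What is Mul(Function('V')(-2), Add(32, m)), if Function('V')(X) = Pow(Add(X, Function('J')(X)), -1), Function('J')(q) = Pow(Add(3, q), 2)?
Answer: Rational(-927, 29) ≈ -31.966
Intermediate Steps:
Function('V')(X) = Pow(Add(X, Pow(Add(3, X), 2)), -1)
m = Rational(-1, 29) (m = Pow(Add(8, -37), -1) = Pow(-29, -1) = Rational(-1, 29) ≈ -0.034483)
Mul(Function('V')(-2), Add(32, m)) = Mul(Pow(Add(-2, Pow(Add(3, -2), 2)), -1), Add(32, Rational(-1, 29))) = Mul(Pow(Add(-2, Pow(1, 2)), -1), Rational(927, 29)) = Mul(Pow(Add(-2, 1), -1), Rational(927, 29)) = Mul(Pow(-1, -1), Rational(927, 29)) = Mul(-1, Rational(927, 29)) = Rational(-927, 29)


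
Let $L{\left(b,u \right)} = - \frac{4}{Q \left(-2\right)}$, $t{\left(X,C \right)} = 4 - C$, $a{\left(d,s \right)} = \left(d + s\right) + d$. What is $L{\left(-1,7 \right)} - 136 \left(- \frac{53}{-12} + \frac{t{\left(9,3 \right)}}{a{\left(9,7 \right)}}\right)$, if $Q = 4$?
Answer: $- \frac{90841}{150} \approx -605.61$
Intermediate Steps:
$a{\left(d,s \right)} = s + 2 d$
$L{\left(b,u \right)} = \frac{1}{2}$ ($L{\left(b,u \right)} = - \frac{4}{4 \left(-2\right)} = - \frac{4}{-8} = \left(-4\right) \left(- \frac{1}{8}\right) = \frac{1}{2}$)
$L{\left(-1,7 \right)} - 136 \left(- \frac{53}{-12} + \frac{t{\left(9,3 \right)}}{a{\left(9,7 \right)}}\right) = \frac{1}{2} - 136 \left(- \frac{53}{-12} + \frac{4 - 3}{7 + 2 \cdot 9}\right) = \frac{1}{2} - 136 \left(\left(-53\right) \left(- \frac{1}{12}\right) + \frac{4 - 3}{7 + 18}\right) = \frac{1}{2} - 136 \left(\frac{53}{12} + 1 \cdot \frac{1}{25}\right) = \frac{1}{2} - 136 \left(\frac{53}{12} + \frac{1}{25}\right) = \frac{1}{2} - \frac{45458}{75} = - \frac{90841}{150}$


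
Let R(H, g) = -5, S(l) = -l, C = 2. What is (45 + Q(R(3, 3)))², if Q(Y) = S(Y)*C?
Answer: 3025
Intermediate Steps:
Q(Y) = -2*Y (Q(Y) = -Y*2 = -2*Y)
(45 + Q(R(3, 3)))² = (45 - 2*(-5))² = (45 + 10)² = 55² = 3025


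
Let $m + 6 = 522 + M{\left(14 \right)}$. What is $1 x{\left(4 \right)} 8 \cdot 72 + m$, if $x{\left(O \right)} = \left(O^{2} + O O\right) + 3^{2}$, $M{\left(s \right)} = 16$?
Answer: $24148$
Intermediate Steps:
$x{\left(O \right)} = 9 + 2 O^{2}$ ($x{\left(O \right)} = \left(O^{2} + O^{2}\right) + 9 = 2 O^{2} + 9 = 9 + 2 O^{2}$)
$m = 532$ ($m = -6 + \left(522 + 16\right) = -6 + 538 = 532$)
$1 x{\left(4 \right)} 8 \cdot 72 + m = 1 \left(9 + 2 \cdot 4^{2}\right) 8 \cdot 72 + 532 = 1 \left(9 + 2 \cdot 16\right) 8 \cdot 72 + 532 = 1 \left(9 + 32\right) 8 \cdot 72 + 532 = 1 \cdot 41 \cdot 8 \cdot 72 + 532 = 41 \cdot 8 \cdot 72 + 532 = 328 \cdot 72 + 532 = 23616 + 532 = 24148$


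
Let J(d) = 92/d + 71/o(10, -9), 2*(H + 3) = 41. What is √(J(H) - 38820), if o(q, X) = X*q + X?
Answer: I*√51780794065/1155 ≈ 197.02*I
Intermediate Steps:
H = 35/2 (H = -3 + (½)*41 = -3 + 41/2 = 35/2 ≈ 17.500)
o(q, X) = X + X*q
J(d) = -71/99 + 92/d (J(d) = 92/d + 71/((-9*(1 + 10))) = 92/d + 71/((-9*11)) = 92/d + 71/(-99) = 92/d + 71*(-1/99) = 92/d - 71/99 = -71/99 + 92/d)
√(J(H) - 38820) = √((-71/99 + 92/(35/2)) - 38820) = √((-71/99 + 92*(2/35)) - 38820) = √((-71/99 + 184/35) - 38820) = √(15731/3465 - 38820) = √(-134495569/3465) = I*√51780794065/1155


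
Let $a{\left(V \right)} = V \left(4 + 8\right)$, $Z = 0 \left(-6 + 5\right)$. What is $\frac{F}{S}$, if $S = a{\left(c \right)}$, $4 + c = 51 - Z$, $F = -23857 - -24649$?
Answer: $\frac{66}{47} \approx 1.4043$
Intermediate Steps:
$F = 792$ ($F = -23857 + 24649 = 792$)
$Z = 0$ ($Z = 0 \left(-1\right) = 0$)
$c = 47$ ($c = -4 + \left(51 - 0\right) = -4 + \left(51 + 0\right) = -4 + 51 = 47$)
$a{\left(V \right)} = 12 V$ ($a{\left(V \right)} = V 12 = 12 V$)
$S = 564$ ($S = 12 \cdot 47 = 564$)
$\frac{F}{S} = \frac{792}{564} = 792 \cdot \frac{1}{564} = \frac{66}{47}$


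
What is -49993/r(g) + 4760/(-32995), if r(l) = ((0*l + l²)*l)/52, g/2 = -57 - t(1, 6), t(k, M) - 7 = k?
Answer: 289681807/278807750 ≈ 1.0390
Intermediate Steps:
t(k, M) = 7 + k
g = -130 (g = 2*(-57 - (7 + 1)) = 2*(-57 - 1*8) = 2*(-57 - 8) = 2*(-65) = -130)
r(l) = l³/52 (r(l) = ((0 + l²)*l)*(1/52) = (l²*l)*(1/52) = l³*(1/52) = l³/52)
-49993/r(g) + 4760/(-32995) = -49993/((1/52)*(-130)³) + 4760/(-32995) = -49993/((1/52)*(-2197000)) + 4760*(-1/32995) = -49993/(-42250) - 952/6599 = -49993*(-1/42250) - 952/6599 = 49993/42250 - 952/6599 = 289681807/278807750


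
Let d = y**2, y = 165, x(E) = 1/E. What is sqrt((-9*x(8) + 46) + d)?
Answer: sqrt(436318)/4 ≈ 165.14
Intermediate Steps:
x(E) = 1/E
d = 27225 (d = 165**2 = 27225)
sqrt((-9*x(8) + 46) + d) = sqrt((-9/8 + 46) + 27225) = sqrt(359/8 + 27225) = sqrt(218159/8) = sqrt(436318)/4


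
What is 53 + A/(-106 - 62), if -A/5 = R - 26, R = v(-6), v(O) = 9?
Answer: 8819/168 ≈ 52.494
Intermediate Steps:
R = 9
A = 85 (A = -5*(9 - 26) = -5*(-17) = 85)
53 + A/(-106 - 62) = 53 + 85/(-106 - 62) = 53 + 85/(-168) = 53 - 1/168*85 = 53 - 85/168 = 8819/168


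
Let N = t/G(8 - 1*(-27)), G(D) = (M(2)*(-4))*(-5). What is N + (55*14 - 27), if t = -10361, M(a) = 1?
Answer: 4499/20 ≈ 224.95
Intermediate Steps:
G(D) = 20 (G(D) = (1*(-4))*(-5) = -4*(-5) = 20)
N = -10361/20 ≈ -518.05
N + (55*14 - 27) = -10361/20 + (55*14 - 27) = -10361/20 + (770 - 27) = -10361/20 + 743 = 4499/20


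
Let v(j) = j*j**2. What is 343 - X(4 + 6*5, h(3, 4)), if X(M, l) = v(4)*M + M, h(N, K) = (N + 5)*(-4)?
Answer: -1867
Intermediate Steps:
h(N, K) = -20 - 4*N (h(N, K) = (5 + N)*(-4) = -20 - 4*N)
v(j) = j**3
X(M, l) = 65*M (X(M, l) = 4**3*M + M = 64*M + M = 65*M)
343 - X(4 + 6*5, h(3, 4)) = 343 - 65*(4 + 6*5) = 343 - 65*(4 + 30) = 343 - 65*34 = 343 - 1*2210 = 343 - 2210 = -1867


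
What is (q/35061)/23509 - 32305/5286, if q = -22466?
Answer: -8875828094407/1452326824338 ≈ -6.1115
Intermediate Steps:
(q/35061)/23509 - 32305/5286 = -22466/35061/23509 - 32305/5286 = -22466*1/35061*(1/23509) - 32305*1/5286 = -22466/35061*1/23509 - 32305/5286 = -22466/824249049 - 32305/5286 = -8875828094407/1452326824338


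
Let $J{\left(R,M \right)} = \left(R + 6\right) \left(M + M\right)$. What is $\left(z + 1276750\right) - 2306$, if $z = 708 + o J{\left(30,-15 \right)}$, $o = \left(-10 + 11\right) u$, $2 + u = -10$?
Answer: $1288112$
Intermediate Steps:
$J{\left(R,M \right)} = 2 M \left(6 + R\right)$ ($J{\left(R,M \right)} = \left(6 + R\right) 2 M = 2 M \left(6 + R\right)$)
$u = -12$ ($u = -2 - 10 = -12$)
$o = -12$ ($o = \left(-10 + 11\right) \left(-12\right) = 1 \left(-12\right) = -12$)
$z = 13668$ ($z = 708 - 12 \cdot 2 \left(-15\right) \left(6 + 30\right) = 708 - 12 \cdot 2 \left(-15\right) 36 = 708 - -12960 = 708 + 12960 = 13668$)
$\left(z + 1276750\right) - 2306 = \left(13668 + 1276750\right) - 2306 = 1290418 - 2306 = 1288112$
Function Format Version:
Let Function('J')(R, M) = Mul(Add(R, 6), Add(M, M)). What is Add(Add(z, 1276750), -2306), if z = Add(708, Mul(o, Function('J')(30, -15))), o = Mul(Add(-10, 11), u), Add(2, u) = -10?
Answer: 1288112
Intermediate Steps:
Function('J')(R, M) = Mul(2, M, Add(6, R)) (Function('J')(R, M) = Mul(Add(6, R), Mul(2, M)) = Mul(2, M, Add(6, R)))
u = -12 (u = Add(-2, -10) = -12)
o = -12 (o = Mul(Add(-10, 11), -12) = Mul(1, -12) = -12)
z = 13668 (z = Add(708, Mul(-12, Mul(2, -15, Add(6, 30)))) = Add(708, Mul(-12, Mul(2, -15, 36))) = Add(708, Mul(-12, -1080)) = Add(708, 12960) = 13668)
Add(Add(z, 1276750), -2306) = Add(Add(13668, 1276750), -2306) = Add(1290418, -2306) = 1288112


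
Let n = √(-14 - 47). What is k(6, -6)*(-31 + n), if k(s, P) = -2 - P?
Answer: -124 + 4*I*√61 ≈ -124.0 + 31.241*I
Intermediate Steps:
n = I*√61 (n = √(-61) = I*√61 ≈ 7.8102*I)
k(6, -6)*(-31 + n) = (-2 - 1*(-6))*(-31 + I*√61) = (-2 + 6)*(-31 + I*√61) = 4*(-31 + I*√61) = -124 + 4*I*√61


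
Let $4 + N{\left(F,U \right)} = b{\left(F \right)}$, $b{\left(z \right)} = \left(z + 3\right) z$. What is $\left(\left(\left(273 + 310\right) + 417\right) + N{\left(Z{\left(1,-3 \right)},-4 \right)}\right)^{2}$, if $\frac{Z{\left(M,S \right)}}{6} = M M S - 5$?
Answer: $9960336$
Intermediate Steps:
$b{\left(z \right)} = z \left(3 + z\right)$ ($b{\left(z \right)} = \left(3 + z\right) z = z \left(3 + z\right)$)
$Z{\left(M,S \right)} = -30 + 6 S M^{2}$ ($Z{\left(M,S \right)} = 6 \left(M M S - 5\right) = 6 \left(M^{2} S - 5\right) = 6 \left(S M^{2} - 5\right) = 6 \left(-5 + S M^{2}\right) = -30 + 6 S M^{2}$)
$N{\left(F,U \right)} = -4 + F \left(3 + F\right)$
$\left(\left(\left(273 + 310\right) + 417\right) + N{\left(Z{\left(1,-3 \right)},-4 \right)}\right)^{2} = \left(\left(\left(273 + 310\right) + 417\right) - \left(4 - \left(-30 + 6 \left(-3\right) 1^{2}\right) \left(3 - \left(30 + 18 \cdot 1^{2}\right)\right)\right)\right)^{2} = \left(\left(583 + 417\right) - \left(4 - \left(-30 + 6 \left(-3\right) 1\right) \left(3 - \left(30 + 18 \cdot 1\right)\right)\right)\right)^{2} = \left(1000 - \left(4 - \left(-30 - 18\right) \left(3 - 48\right)\right)\right)^{2} = \left(1000 - \left(4 + 48 \left(3 - 48\right)\right)\right)^{2} = \left(1000 - -2156\right)^{2} = \left(1000 + \left(-4 + 2160\right)\right)^{2} = \left(1000 + 2156\right)^{2} = 3156^{2} = 9960336$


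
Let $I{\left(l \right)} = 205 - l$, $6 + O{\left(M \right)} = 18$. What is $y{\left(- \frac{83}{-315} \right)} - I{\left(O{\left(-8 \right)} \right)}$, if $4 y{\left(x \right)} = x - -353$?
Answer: $- \frac{65951}{630} \approx -104.68$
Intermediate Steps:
$O{\left(M \right)} = 12$ ($O{\left(M \right)} = -6 + 18 = 12$)
$y{\left(x \right)} = \frac{353}{4} + \frac{x}{4}$ ($y{\left(x \right)} = \frac{x - -353}{4} = \frac{x + 353}{4} = \frac{353 + x}{4} = \frac{353}{4} + \frac{x}{4}$)
$y{\left(- \frac{83}{-315} \right)} - I{\left(O{\left(-8 \right)} \right)} = \left(\frac{353}{4} + \frac{\left(-83\right) \frac{1}{-315}}{4}\right) - \left(205 - 12\right) = \left(\frac{353}{4} + \frac{\left(-83\right) \left(- \frac{1}{315}\right)}{4}\right) - \left(205 - 12\right) = \left(\frac{353}{4} + \frac{1}{4} \cdot \frac{83}{315}\right) - 193 = \left(\frac{353}{4} + \frac{83}{1260}\right) - 193 = \frac{55639}{630} - 193 = - \frac{65951}{630}$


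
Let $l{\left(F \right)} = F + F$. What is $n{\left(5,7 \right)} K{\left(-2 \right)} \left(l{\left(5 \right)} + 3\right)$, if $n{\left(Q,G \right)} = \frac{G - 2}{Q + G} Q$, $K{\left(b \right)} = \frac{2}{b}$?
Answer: $- \frac{325}{12} \approx -27.083$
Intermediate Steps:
$l{\left(F \right)} = 2 F$
$n{\left(Q,G \right)} = \frac{Q \left(-2 + G\right)}{G + Q}$ ($n{\left(Q,G \right)} = \frac{-2 + G}{G + Q} Q = \frac{Q \left(-2 + G\right)}{G + Q}$)
$n{\left(5,7 \right)} K{\left(-2 \right)} \left(l{\left(5 \right)} + 3\right) = \frac{5 \left(-2 + 7\right)}{7 + 5} \frac{2}{-2} \left(2 \cdot 5 + 3\right) = 5 \cdot \frac{1}{12} \cdot 5 \cdot 2 \left(- \frac{1}{2}\right) \left(10 + 3\right) = 5 \cdot \frac{1}{12} \cdot 5 \left(\left(-1\right) 13\right) = \frac{25}{12} \left(-13\right) = - \frac{325}{12}$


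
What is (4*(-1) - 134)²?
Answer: 19044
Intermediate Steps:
(4*(-1) - 134)² = (-4 - 134)² = (-138)² = 19044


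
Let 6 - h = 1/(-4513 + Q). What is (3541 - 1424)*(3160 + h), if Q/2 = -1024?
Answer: 43974592859/6561 ≈ 6.7024e+6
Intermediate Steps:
Q = -2048 (Q = 2*(-1024) = -2048)
h = 39367/6561 (h = 6 - 1/(-4513 - 2048) = 6 - 1/(-6561) = 6 - 1*(-1/6561) = 6 + 1/6561 = 39367/6561 ≈ 6.0002)
(3541 - 1424)*(3160 + h) = (3541 - 1424)*(3160 + 39367/6561) = 2117*(20772127/6561) = 43974592859/6561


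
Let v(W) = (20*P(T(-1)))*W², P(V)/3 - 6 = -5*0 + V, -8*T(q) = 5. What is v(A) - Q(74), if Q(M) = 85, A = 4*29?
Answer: 4339475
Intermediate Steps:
T(q) = -5/8 (T(q) = -⅛*5 = -5/8)
P(V) = 18 + 3*V (P(V) = 18 + 3*(-5*0 + V) = 18 + 3*(0 + V) = 18 + 3*V)
A = 116
v(W) = 645*W²/2 (v(W) = (20*(18 + 3*(-5/8)))*W² = (20*(18 - 15/8))*W² = (20*(129/8))*W² = 645*W²/2)
v(A) - Q(74) = (645/2)*116² - 1*85 = (645/2)*13456 - 85 = 4339560 - 85 = 4339475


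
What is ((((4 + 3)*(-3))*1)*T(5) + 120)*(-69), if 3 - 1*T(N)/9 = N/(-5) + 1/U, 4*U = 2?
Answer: 17802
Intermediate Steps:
U = ½ (U = (¼)*2 = ½ ≈ 0.50000)
T(N) = 9 + 9*N/5 (T(N) = 27 - 9*(N/(-5) + 1/(½)) = 27 - 9*(N*(-⅕) + 1*2) = 27 - 9*(-N/5 + 2) = 27 - 9*(2 - N/5) = 27 + (-18 + 9*N/5) = 9 + 9*N/5)
((((4 + 3)*(-3))*1)*T(5) + 120)*(-69) = ((((4 + 3)*(-3))*1)*(9 + (9/5)*5) + 120)*(-69) = (((7*(-3))*1)*(9 + 9) + 120)*(-69) = (-21*1*18 + 120)*(-69) = (-21*18 + 120)*(-69) = (-378 + 120)*(-69) = -258*(-69) = 17802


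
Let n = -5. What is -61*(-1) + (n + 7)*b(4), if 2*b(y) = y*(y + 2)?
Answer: 85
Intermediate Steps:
b(y) = y*(2 + y)/2 (b(y) = (y*(y + 2))/2 = (y*(2 + y))/2 = y*(2 + y)/2)
-61*(-1) + (n + 7)*b(4) = -61*(-1) + (-5 + 7)*((½)*4*(2 + 4)) = 61 + 2*((½)*4*6) = 61 + 2*12 = 61 + 24 = 85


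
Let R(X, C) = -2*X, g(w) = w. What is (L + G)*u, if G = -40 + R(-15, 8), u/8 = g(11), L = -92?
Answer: -8976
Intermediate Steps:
u = 88 (u = 8*11 = 88)
G = -10 (G = -40 - 2*(-15) = -40 + 30 = -10)
(L + G)*u = (-92 - 10)*88 = -102*88 = -8976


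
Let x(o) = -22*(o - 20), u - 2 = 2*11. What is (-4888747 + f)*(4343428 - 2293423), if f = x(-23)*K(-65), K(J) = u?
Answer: -9975412480215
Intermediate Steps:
u = 24 (u = 2 + 2*11 = 2 + 22 = 24)
K(J) = 24
x(o) = 440 - 22*o (x(o) = -22*(-20 + o) = 440 - 22*o)
f = 22704 (f = (440 - 22*(-23))*24 = (440 + 506)*24 = 946*24 = 22704)
(-4888747 + f)*(4343428 - 2293423) = (-4888747 + 22704)*(4343428 - 2293423) = -4866043*2050005 = -9975412480215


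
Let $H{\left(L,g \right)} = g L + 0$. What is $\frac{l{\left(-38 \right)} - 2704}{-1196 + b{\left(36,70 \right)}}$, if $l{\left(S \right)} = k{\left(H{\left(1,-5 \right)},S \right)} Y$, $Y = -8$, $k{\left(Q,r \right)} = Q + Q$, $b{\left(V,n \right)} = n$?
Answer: $\frac{1312}{563} \approx 2.3304$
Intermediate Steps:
$H{\left(L,g \right)} = L g$ ($H{\left(L,g \right)} = L g + 0 = L g$)
$k{\left(Q,r \right)} = 2 Q$
$l{\left(S \right)} = 80$ ($l{\left(S \right)} = 2 \cdot 1 \left(-5\right) \left(-8\right) = 2 \left(-5\right) \left(-8\right) = \left(-10\right) \left(-8\right) = 80$)
$\frac{l{\left(-38 \right)} - 2704}{-1196 + b{\left(36,70 \right)}} = \frac{80 - 2704}{-1196 + 70} = - \frac{2624}{-1126} = \left(-2624\right) \left(- \frac{1}{1126}\right) = \frac{1312}{563}$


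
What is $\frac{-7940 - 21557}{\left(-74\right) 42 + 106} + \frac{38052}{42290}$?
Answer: $\frac{680830117}{63477290} \approx 10.726$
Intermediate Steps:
$\frac{-7940 - 21557}{\left(-74\right) 42 + 106} + \frac{38052}{42290} = \frac{-7940 - 21557}{-3108 + 106} + 38052 \cdot \frac{1}{42290} = - \frac{29497}{-3002} + \frac{19026}{21145} = \left(-29497\right) \left(- \frac{1}{3002}\right) + \frac{19026}{21145} = \frac{29497}{3002} + \frac{19026}{21145} = \frac{680830117}{63477290}$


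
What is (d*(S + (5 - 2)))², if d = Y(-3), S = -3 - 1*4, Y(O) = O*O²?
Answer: 11664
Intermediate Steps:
Y(O) = O³
S = -7 (S = -3 - 4 = -7)
d = -27 (d = (-3)³ = -27)
(d*(S + (5 - 2)))² = (-27*(-7 + (5 - 2)))² = (-27*(-7 + 3))² = (-27*(-4))² = 108² = 11664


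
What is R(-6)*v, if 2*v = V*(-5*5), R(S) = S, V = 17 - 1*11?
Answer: 450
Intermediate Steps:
V = 6 (V = 17 - 11 = 6)
v = -75 (v = (6*(-5*5))/2 = (6*(-25))/2 = (½)*(-150) = -75)
R(-6)*v = -6*(-75) = 450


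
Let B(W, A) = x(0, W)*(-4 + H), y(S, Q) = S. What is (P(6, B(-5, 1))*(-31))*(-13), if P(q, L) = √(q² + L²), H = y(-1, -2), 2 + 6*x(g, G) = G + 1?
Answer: 403*√61 ≈ 3147.5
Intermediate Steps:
x(g, G) = -⅙ + G/6 (x(g, G) = -⅓ + (G + 1)/6 = -⅓ + (1 + G)/6 = -⅓ + (⅙ + G/6) = -⅙ + G/6)
H = -1
B(W, A) = ⅚ - 5*W/6 (B(W, A) = (-⅙ + W/6)*(-4 - 1) = (-⅙ + W/6)*(-5) = ⅚ - 5*W/6)
P(q, L) = √(L² + q²)
(P(6, B(-5, 1))*(-31))*(-13) = (√((⅚ - ⅚*(-5))² + 6²)*(-31))*(-13) = (√((⅚ + 25/6)² + 36)*(-31))*(-13) = (√(5² + 36)*(-31))*(-13) = (√(25 + 36)*(-31))*(-13) = (√61*(-31))*(-13) = -31*√61*(-13) = 403*√61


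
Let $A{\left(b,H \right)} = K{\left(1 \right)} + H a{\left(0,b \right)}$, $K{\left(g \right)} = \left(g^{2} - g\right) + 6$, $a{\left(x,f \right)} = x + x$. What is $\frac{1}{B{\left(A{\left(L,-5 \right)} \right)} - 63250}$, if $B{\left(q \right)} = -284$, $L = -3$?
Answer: $- \frac{1}{63534} \approx -1.574 \cdot 10^{-5}$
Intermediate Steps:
$a{\left(x,f \right)} = 2 x$
$K{\left(g \right)} = 6 + g^{2} - g$
$A{\left(b,H \right)} = 6$ ($A{\left(b,H \right)} = \left(6 + 1^{2} - 1\right) + H 2 \cdot 0 = \left(6 + 1 - 1\right) + H 0 = 6 + 0 = 6$)
$\frac{1}{B{\left(A{\left(L,-5 \right)} \right)} - 63250} = \frac{1}{-284 - 63250} = \frac{1}{-63534} = - \frac{1}{63534}$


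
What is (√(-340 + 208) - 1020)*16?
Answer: -16320 + 32*I*√33 ≈ -16320.0 + 183.83*I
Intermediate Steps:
(√(-340 + 208) - 1020)*16 = (√(-132) - 1020)*16 = (2*I*√33 - 1020)*16 = (-1020 + 2*I*√33)*16 = -16320 + 32*I*√33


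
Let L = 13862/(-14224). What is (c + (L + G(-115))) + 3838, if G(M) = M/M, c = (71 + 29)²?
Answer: 98416037/7112 ≈ 13838.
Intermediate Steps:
c = 10000 (c = 100² = 10000)
G(M) = 1
L = -6931/7112 (L = 13862*(-1/14224) = -6931/7112 ≈ -0.97455)
(c + (L + G(-115))) + 3838 = (10000 + (-6931/7112 + 1)) + 3838 = (10000 + 181/7112) + 3838 = 71120181/7112 + 3838 = 98416037/7112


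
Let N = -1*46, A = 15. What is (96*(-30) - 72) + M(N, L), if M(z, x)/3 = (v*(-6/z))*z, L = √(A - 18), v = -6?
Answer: -2844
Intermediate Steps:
N = -46
L = I*√3 (L = √(15 - 18) = √(-3) = I*√3 ≈ 1.732*I)
M(z, x) = 108 (M(z, x) = 3*((-(-36)/z)*z) = 3*((36/z)*z) = 3*36 = 108)
(96*(-30) - 72) + M(N, L) = (96*(-30) - 72) + 108 = (-2880 - 72) + 108 = -2952 + 108 = -2844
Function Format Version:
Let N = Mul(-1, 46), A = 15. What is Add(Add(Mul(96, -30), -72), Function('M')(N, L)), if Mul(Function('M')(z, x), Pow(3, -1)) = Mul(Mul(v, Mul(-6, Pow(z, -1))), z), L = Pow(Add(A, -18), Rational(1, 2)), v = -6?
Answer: -2844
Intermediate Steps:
N = -46
L = Mul(I, Pow(3, Rational(1, 2))) (L = Pow(Add(15, -18), Rational(1, 2)) = Pow(-3, Rational(1, 2)) = Mul(I, Pow(3, Rational(1, 2))) ≈ Mul(1.7320, I))
Function('M')(z, x) = 108 (Function('M')(z, x) = Mul(3, Mul(Mul(-6, Mul(-6, Pow(z, -1))), z)) = Mul(3, Mul(Mul(36, Pow(z, -1)), z)) = Mul(3, 36) = 108)
Add(Add(Mul(96, -30), -72), Function('M')(N, L)) = Add(Add(Mul(96, -30), -72), 108) = Add(Add(-2880, -72), 108) = Add(-2952, 108) = -2844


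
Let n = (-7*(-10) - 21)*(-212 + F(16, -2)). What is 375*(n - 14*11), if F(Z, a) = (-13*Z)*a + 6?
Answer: 3801000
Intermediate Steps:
F(Z, a) = 6 - 13*Z*a (F(Z, a) = -13*Z*a + 6 = 6 - 13*Z*a)
n = 10290 (n = (-7*(-10) - 21)*(-212 + (6 - 13*16*(-2))) = (70 - 21)*(-212 + (6 + 416)) = 49*(-212 + 422) = 49*210 = 10290)
375*(n - 14*11) = 375*(10290 - 14*11) = 375*(10290 - 154) = 375*10136 = 3801000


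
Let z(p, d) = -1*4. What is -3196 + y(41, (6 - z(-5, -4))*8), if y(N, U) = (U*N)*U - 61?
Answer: 259143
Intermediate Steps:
z(p, d) = -4
y(N, U) = -61 + N*U² (y(N, U) = (N*U)*U - 61 = N*U² - 61 = -61 + N*U²)
-3196 + y(41, (6 - z(-5, -4))*8) = -3196 + (-61 + 41*((6 - 1*(-4))*8)²) = -3196 + (-61 + 41*((6 + 4)*8)²) = -3196 + (-61 + 41*(10*8)²) = -3196 + (-61 + 41*80²) = -3196 + (-61 + 41*6400) = -3196 + (-61 + 262400) = -3196 + 262339 = 259143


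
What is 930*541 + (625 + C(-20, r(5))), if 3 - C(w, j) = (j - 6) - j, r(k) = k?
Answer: 503764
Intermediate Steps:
C(w, j) = 9 (C(w, j) = 3 - ((j - 6) - j) = 3 - ((-6 + j) - j) = 3 - 1*(-6) = 3 + 6 = 9)
930*541 + (625 + C(-20, r(5))) = 930*541 + (625 + 9) = 503130 + 634 = 503764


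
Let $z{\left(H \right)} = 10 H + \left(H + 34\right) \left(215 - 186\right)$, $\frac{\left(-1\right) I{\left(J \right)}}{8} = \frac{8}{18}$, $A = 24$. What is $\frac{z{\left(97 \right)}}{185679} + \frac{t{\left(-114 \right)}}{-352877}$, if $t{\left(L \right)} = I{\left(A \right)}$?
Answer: $\frac{1683530605}{65521848483} \approx 0.025694$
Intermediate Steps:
$I{\left(J \right)} = - \frac{32}{9}$ ($I{\left(J \right)} = - 8 \cdot \frac{8}{18} = - 8 \cdot 8 \cdot \frac{1}{18} = \left(-8\right) \frac{4}{9} = - \frac{32}{9}$)
$t{\left(L \right)} = - \frac{32}{9}$
$z{\left(H \right)} = 986 + 39 H$ ($z{\left(H \right)} = 10 H + \left(34 + H\right) 29 = 10 H + \left(986 + 29 H\right) = 986 + 39 H$)
$\frac{z{\left(97 \right)}}{185679} + \frac{t{\left(-114 \right)}}{-352877} = \frac{986 + 39 \cdot 97}{185679} - \frac{32}{9 \left(-352877\right)} = \left(986 + 3783\right) \frac{1}{185679} - - \frac{32}{3175893} = 4769 \cdot \frac{1}{185679} + \frac{32}{3175893} = \frac{4769}{185679} + \frac{32}{3175893} = \frac{1683530605}{65521848483}$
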